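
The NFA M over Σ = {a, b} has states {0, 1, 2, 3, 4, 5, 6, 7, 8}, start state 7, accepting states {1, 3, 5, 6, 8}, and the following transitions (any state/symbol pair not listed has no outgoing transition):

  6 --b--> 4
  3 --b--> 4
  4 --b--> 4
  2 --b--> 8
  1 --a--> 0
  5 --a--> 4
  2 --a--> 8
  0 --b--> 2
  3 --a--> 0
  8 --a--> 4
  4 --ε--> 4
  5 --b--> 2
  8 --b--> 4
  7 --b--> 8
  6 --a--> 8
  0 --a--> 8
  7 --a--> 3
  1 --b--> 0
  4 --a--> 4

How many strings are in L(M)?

5

The useful subgraph on states {0, 2, 3, 7, 8} is acyclic, so L(M) is finite; the longest accepting path visits 5 useful states, giving maximum string length 4.
Counting accepting paths from 7 by length: 2 of length 1, 1 of length 3, 2 of length 4. Total 5.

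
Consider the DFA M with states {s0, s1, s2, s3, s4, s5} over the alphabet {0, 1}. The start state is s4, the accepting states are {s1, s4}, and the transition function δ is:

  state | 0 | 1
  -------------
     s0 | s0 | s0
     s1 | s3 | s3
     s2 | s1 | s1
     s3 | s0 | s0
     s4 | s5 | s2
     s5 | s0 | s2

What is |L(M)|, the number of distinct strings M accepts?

5

The useful subgraph on states {s1, s2, s4, s5} is acyclic, so L(M) is finite; the longest accepting path visits 4 useful states, giving maximum string length 3.
Counting accepting paths from s4 by length: 1 of length 0, 2 of length 2, 2 of length 3. Total 5.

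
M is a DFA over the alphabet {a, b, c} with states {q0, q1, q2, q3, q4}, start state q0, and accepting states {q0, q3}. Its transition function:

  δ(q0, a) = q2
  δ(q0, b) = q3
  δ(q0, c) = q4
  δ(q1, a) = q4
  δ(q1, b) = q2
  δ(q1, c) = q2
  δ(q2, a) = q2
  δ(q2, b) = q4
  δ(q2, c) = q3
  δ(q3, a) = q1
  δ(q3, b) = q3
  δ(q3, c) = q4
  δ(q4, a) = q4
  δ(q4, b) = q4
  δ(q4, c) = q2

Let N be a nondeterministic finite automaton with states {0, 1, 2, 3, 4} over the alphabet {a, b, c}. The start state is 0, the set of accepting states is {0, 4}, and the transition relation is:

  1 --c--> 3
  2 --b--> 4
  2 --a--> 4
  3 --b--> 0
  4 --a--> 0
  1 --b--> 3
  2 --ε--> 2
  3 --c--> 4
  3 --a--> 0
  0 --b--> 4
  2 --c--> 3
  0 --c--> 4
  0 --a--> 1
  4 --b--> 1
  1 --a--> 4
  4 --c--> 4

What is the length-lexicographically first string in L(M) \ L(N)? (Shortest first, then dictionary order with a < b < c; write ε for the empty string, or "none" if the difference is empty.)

ac

The string ac is accepted by M but not by N.
No shorter string lies in the difference, and ac is the lexicographically first length-2 string in L(M) \ L(N).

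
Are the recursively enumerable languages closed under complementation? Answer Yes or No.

No

If both L and its complement were r.e., running the two recognisers in parallel would decide L, so L would be recursive; but there are r.e. languages that are not recursive (e.g. the halting problem), and their complements are therefore not r.e.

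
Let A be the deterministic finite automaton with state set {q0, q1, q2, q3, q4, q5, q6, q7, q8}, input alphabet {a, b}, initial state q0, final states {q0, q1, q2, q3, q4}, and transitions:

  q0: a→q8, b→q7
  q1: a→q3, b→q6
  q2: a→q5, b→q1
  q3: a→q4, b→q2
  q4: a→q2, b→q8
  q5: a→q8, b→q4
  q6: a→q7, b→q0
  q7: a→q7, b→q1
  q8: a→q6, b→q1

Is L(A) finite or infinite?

infinite

State q1 is reachable from the start and can reach an accepting state, and it lies on the cycle q1 → q3 → q2 → q1.
Traversing that cycle any number of times yields accepted strings of unbounded length, so the language is infinite.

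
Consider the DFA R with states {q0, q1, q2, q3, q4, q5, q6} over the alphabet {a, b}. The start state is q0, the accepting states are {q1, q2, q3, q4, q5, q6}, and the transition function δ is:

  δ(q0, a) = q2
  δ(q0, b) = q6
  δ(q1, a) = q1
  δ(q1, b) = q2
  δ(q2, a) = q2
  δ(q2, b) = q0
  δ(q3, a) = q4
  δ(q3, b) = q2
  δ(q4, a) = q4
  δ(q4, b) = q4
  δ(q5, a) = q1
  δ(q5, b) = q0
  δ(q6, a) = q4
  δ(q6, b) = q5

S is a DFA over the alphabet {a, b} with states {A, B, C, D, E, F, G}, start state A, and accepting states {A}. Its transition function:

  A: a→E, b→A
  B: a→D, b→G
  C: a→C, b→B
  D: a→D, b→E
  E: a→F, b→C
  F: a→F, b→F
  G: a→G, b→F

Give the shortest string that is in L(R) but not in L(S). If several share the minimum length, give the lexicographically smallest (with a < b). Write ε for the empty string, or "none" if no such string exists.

a

The string a is accepted by R but not by S.
No shorter string lies in the difference, and a is the lexicographically first length-1 string in L(R) \ L(S).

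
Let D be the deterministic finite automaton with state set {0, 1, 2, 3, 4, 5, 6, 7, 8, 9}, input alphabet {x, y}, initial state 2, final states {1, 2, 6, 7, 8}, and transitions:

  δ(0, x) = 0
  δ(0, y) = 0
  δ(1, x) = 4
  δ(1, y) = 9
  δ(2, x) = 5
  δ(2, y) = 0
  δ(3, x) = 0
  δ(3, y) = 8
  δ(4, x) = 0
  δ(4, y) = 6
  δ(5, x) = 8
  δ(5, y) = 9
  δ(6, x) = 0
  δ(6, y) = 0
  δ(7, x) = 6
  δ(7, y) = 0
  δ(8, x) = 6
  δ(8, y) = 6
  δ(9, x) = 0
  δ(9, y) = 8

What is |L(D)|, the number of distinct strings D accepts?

7

The useful subgraph on states {2, 5, 6, 8, 9} is acyclic, so L(D) is finite; the longest accepting path visits 5 useful states, giving maximum string length 4.
Counting accepting paths from 2 by length: 1 of length 0, 1 of length 2, 3 of length 3, 2 of length 4. Total 7.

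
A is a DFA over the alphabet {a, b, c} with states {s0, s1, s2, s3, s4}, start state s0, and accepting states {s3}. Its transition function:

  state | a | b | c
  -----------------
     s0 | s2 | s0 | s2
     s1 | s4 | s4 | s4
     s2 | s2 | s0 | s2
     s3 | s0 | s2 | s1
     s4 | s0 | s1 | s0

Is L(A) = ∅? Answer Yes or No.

The states reachable from the start state are {s0, s2}.
None of the accepting states {s3} is reachable, so no string is accepted and L(A) = ∅.

Yes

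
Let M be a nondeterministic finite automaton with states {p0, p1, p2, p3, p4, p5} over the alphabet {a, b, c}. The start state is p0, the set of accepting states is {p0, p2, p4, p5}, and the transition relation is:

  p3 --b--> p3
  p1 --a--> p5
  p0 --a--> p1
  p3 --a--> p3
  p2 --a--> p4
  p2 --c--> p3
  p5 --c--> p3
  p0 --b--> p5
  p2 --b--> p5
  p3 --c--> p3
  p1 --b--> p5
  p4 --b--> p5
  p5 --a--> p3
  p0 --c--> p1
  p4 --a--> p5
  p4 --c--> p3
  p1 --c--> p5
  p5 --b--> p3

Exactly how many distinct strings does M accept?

8

The useful subgraph on states {p0, p1, p5} is acyclic, so L(M) is finite; the longest accepting path visits 3 useful states, giving maximum string length 2.
Counting accepting paths from p0 by length: 1 of length 0, 1 of length 1, 6 of length 2. Total 8.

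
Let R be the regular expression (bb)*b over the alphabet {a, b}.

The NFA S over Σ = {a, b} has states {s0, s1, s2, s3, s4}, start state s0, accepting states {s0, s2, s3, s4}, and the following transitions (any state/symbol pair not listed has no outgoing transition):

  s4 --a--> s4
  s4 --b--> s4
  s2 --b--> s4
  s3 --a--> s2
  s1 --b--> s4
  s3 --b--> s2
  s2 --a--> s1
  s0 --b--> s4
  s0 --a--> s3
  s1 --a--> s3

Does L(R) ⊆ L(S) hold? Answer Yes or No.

Converting the expression R to a DFA (subset construction, then merging equivalent states) gives the minimal DFA with states {r0, r1, r2}, start state r0, accepting states {r2} and transitions r0: a→r1, b→r2; r1: a→r1, b→r1; r2: a→r1, b→r0.
Exploring the product automaton R × S from the start pair (r0, s0), following both machines on each input symbol, reaches 7 state pairs: (r0, s0), (r1, s3), (r2, s4), (r1, s2), (r1, s4), (r0, s4), (r1, s1).
R accepts in {r2} and S accepts in {s0, s2, s3, s4}. The reachable pairs whose R-component is accepting are (r2, s4); in each of them the S-component is accepting too, so the product for L(R) \ L(S) (R-component accepting, S-component rejecting) has no reachable accepting pair and the difference is empty.
Hence every string in L(R) is also in L(S).

Yes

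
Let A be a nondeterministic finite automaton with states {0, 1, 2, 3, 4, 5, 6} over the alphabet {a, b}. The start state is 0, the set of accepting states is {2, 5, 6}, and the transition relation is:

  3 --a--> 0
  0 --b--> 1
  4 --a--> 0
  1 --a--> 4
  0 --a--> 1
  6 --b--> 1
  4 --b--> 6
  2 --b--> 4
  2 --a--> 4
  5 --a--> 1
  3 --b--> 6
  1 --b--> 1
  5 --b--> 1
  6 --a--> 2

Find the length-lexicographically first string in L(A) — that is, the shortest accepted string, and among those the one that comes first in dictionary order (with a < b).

A breadth-first search from 0 reaches an accepting state first via the path 0 → 1 → 4 → 6 on input aab.
No string of length < 3 is accepted (BFS exhausts all shorter strings without reaching an accepting state), and aab is the lexicographically least accepting string of length 3.

aab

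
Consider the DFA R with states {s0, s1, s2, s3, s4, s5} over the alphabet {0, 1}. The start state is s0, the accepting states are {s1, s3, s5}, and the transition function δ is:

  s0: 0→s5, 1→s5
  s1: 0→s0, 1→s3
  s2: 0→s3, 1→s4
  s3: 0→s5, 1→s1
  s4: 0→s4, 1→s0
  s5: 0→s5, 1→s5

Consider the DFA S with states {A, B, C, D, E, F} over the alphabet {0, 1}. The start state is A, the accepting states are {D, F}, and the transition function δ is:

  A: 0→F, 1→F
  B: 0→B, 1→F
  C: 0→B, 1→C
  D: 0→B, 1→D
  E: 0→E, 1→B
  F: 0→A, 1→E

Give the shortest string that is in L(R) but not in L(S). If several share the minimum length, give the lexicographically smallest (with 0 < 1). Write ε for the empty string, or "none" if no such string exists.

00

The string 00 is accepted by R but not by S.
No shorter string lies in the difference, and 00 is the lexicographically first length-2 string in L(R) \ L(S).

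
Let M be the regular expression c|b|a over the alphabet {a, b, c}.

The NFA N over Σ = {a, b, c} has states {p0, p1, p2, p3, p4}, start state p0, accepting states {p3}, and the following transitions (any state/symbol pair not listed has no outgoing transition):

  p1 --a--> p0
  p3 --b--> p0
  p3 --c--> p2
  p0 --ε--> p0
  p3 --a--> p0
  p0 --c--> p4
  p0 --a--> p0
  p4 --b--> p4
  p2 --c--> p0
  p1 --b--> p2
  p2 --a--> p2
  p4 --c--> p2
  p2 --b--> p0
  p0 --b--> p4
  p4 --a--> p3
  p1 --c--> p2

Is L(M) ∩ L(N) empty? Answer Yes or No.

Converting the expression M to a DFA (subset construction, then merging equivalent states) gives the minimal DFA with states {m0, m1, m2}, start state m0, accepting states {m1} and transitions m0: a→m1, b→m1, c→m1; m1: a→m2, b→m2, c→m2; m2: a→m2, b→m2, c→m2.
Exploring the product automaton M × N from the start pair (m0, p0), following both machines on each input symbol, reaches 7 state pairs: (m0, p0), (m1, p0), (m1, p4), (m2, p0), (m2, p4), (m2, p3), (m2, p2).
M accepts in {m1} and N accepts in {p3}; no reachable pair has both components accepting, so no string drives both machines to acceptance simultaneously and L(M) ∩ L(N) = ∅.
So no string is accepted by both, and the intersection is empty.

Yes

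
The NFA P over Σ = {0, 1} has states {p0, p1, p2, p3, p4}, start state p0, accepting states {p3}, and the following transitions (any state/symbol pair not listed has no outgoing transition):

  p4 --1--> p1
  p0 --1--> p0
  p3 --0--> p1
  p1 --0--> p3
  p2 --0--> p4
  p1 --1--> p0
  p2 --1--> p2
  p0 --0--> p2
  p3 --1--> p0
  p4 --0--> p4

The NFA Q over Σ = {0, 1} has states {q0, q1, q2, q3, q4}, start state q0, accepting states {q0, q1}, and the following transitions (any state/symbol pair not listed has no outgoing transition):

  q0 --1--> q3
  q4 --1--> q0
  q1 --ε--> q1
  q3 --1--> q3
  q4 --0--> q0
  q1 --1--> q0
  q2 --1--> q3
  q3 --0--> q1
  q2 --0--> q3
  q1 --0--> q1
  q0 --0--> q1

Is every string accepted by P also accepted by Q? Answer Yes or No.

Exploring the product automaton P × Q from the start pair (p0, q0), following both machines on each input symbol, reaches 9 state pairs: (p0, q0), (p2, q1), (p0, q3), (p4, q1), (p2, q0), (p1, q0), (p2, q3), (p3, q1), (p1, q1).
P accepts in {p3} and Q accepts in {q0, q1}. The reachable pairs whose P-component is accepting are (p3, q1); in each of them the Q-component is accepting too, so the product for L(P) \ L(Q) (P-component accepting, Q-component rejecting) has no reachable accepting pair and the difference is empty.
Hence every string in L(P) is also in L(Q).

Yes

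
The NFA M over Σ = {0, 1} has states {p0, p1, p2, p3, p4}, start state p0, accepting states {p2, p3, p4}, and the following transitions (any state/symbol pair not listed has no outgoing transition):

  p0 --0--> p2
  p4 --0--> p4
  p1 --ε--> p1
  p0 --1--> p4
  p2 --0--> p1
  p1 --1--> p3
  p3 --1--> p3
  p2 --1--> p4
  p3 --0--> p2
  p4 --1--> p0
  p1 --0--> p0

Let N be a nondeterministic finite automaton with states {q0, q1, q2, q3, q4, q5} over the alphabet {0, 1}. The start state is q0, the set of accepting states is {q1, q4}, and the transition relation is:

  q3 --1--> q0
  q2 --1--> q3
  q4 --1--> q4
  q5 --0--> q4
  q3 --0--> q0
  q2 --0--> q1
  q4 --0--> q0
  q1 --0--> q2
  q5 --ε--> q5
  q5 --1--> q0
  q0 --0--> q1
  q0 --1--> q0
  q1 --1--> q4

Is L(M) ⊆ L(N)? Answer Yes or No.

No

The string 1 is in L(M) but not in L(N).
So L(M) ⊄ L(N).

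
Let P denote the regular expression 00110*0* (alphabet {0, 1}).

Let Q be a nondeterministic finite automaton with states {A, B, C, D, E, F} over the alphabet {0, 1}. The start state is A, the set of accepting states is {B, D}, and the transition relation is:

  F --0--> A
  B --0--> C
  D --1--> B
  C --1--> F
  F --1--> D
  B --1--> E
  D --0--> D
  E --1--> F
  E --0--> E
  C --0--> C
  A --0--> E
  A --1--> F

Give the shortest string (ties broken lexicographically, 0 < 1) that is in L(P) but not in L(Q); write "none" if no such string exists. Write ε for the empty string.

none

Converting the expression P to a DFA (subset construction, then merging equivalent states) gives the minimal DFA with states {p0, p1, p2, p3, p4, p5}, start state p0, accepting states {p5} and transitions p0: 0→p1, 1→p2; p1: 0→p3, 1→p2; p2: 0→p2, 1→p2; p3: 0→p2, 1→p4; p4: 0→p2, 1→p5; p5: 0→p5, 1→p2.
Exploring the product automaton P × Q from the start pair (p0, A), following both machines on each input symbol, reaches 11 state pairs: (p0, A), (p1, E), (p2, F), (p3, E), (p2, A), (p2, D), (p2, E), (p4, F), (p2, B), (p5, D), (p2, C).
P accepts in {p5} and Q accepts in {B, D}. The reachable pairs whose P-component is accepting are (p5, D); in each of them the Q-component is accepting too, so the product for L(P) \ L(Q) (P-component accepting, Q-component rejecting) has no reachable accepting pair and the difference is empty.
So every string accepted by P is also accepted by Q: L(P) \ L(Q) = ∅ and there is no such string.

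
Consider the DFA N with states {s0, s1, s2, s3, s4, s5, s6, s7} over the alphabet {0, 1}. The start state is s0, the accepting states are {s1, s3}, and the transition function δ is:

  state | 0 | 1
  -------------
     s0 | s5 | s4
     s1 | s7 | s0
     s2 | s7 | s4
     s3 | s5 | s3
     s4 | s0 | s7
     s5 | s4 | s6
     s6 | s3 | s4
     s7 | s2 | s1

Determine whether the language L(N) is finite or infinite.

infinite

State s0 is reachable from the start and can reach an accepting state, and it lies on the cycle s0 → s4 → s0.
Traversing that cycle any number of times yields accepted strings of unbounded length, so the language is infinite.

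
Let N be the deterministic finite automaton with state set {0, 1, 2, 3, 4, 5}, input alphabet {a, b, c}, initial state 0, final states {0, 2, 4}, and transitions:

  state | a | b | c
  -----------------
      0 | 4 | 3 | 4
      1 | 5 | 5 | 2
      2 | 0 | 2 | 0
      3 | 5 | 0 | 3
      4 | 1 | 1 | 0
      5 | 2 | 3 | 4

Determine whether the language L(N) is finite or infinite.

State 0 is reachable from the start and can reach an accepting state, and it lies on the cycle 0 → 3 → 0.
Traversing that cycle any number of times yields accepted strings of unbounded length, so the language is infinite.

infinite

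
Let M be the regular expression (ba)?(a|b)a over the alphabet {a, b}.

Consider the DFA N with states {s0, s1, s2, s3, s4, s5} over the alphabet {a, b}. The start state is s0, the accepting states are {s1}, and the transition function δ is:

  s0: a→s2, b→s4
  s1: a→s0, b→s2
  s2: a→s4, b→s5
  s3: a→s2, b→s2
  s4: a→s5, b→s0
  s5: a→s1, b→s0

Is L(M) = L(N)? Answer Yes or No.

The string aa is accepted by M but rejected by N.
So L(M) ≠ L(N).

No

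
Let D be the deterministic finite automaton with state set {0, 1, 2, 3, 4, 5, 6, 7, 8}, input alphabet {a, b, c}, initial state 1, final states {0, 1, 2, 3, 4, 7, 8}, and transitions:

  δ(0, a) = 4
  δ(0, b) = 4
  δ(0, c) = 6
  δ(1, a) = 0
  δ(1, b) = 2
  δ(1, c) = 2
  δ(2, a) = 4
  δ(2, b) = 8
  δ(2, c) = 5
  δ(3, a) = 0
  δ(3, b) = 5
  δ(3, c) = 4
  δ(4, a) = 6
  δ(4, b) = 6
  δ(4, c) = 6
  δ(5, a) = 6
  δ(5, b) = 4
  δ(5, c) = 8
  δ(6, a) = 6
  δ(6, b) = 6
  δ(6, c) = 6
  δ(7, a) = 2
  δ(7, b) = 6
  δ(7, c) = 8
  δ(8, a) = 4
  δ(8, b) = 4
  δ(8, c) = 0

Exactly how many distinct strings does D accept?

The useful subgraph on states {0, 1, 2, 4, 5, 8} is acyclic, so L(D) is finite; the longest accepting path visits 6 useful states, giving maximum string length 5.
Counting accepting paths from 1 by length: 1 of length 0, 3 of length 1, 6 of length 2, 10 of length 3, 10 of length 4, 4 of length 5. Total 34.

34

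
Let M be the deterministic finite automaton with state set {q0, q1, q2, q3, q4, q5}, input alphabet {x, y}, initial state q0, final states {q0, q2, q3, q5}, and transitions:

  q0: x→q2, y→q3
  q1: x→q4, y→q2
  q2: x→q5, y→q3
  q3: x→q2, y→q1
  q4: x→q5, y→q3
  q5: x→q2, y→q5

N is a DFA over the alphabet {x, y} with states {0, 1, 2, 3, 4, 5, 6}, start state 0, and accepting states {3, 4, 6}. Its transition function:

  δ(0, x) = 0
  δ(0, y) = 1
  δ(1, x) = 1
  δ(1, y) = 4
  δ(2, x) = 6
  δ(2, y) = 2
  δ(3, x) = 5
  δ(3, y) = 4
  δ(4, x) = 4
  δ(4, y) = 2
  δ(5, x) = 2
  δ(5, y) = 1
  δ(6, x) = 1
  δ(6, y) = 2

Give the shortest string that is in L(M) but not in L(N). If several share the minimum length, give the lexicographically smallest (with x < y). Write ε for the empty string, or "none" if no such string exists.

The empty string ε is accepted by M but not by N.
Since ε is the unique shortest string, it is the required witness.

ε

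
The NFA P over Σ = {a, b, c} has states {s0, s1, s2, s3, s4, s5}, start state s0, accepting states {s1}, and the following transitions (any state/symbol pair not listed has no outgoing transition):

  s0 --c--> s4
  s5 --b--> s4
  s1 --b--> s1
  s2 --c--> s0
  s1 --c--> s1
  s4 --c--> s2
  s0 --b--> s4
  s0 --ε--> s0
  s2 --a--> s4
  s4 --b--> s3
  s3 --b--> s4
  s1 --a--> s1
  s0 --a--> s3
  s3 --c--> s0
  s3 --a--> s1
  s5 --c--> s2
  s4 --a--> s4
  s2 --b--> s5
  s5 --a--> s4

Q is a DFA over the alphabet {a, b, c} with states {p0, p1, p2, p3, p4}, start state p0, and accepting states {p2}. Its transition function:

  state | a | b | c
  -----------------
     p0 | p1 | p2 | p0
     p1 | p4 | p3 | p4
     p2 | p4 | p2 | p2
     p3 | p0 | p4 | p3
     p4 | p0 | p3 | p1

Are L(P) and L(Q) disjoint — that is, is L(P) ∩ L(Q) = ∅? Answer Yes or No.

The string aaab is accepted by both P and Q.
Hence L(P) ∩ L(Q) ≠ ∅.

No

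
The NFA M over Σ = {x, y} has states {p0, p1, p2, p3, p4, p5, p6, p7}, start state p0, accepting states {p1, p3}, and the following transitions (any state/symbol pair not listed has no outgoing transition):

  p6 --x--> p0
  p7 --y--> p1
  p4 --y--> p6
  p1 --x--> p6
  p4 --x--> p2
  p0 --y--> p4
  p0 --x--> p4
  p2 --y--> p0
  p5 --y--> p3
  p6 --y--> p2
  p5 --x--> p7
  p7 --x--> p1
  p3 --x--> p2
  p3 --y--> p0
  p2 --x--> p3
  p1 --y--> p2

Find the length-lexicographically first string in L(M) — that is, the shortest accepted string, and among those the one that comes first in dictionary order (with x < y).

A breadth-first search from p0 reaches an accepting state first via the path p0 → p4 → p2 → p3 on input xxx.
No string of length < 3 is accepted (BFS exhausts all shorter strings without reaching an accepting state), and xxx is the lexicographically least accepting string of length 3.

xxx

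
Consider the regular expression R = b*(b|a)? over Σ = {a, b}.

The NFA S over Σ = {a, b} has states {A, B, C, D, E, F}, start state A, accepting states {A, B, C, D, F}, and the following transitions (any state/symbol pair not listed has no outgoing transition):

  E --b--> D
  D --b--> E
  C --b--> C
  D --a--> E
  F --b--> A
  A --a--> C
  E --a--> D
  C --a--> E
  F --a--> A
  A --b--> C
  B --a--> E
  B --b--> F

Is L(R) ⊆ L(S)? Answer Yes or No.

The string ba is in L(R) but not in L(S).
So L(R) ⊄ L(S).

No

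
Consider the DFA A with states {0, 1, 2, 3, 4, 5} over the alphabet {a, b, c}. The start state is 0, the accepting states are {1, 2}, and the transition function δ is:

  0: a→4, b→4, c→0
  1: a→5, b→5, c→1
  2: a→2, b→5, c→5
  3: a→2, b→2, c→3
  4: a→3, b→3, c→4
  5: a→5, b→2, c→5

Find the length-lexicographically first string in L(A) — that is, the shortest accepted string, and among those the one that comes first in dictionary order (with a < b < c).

A breadth-first search from 0 reaches an accepting state first via the path 0 → 4 → 3 → 2 on input aaa.
No string of length < 3 is accepted (BFS exhausts all shorter strings without reaching an accepting state), and aaa is the lexicographically least accepting string of length 3.

aaa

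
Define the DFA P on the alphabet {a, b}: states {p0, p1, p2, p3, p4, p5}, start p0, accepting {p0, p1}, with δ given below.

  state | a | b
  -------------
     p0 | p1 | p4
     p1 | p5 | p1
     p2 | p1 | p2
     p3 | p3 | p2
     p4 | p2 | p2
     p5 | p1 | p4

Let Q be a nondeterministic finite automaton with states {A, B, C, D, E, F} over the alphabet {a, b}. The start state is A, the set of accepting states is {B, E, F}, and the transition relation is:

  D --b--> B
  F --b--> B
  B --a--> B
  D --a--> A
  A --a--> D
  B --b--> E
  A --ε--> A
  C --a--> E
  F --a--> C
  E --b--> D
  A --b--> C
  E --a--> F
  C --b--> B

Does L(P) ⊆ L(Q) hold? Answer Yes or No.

No

The empty string ε is in L(P) but not in L(Q).
So L(P) ⊄ L(Q).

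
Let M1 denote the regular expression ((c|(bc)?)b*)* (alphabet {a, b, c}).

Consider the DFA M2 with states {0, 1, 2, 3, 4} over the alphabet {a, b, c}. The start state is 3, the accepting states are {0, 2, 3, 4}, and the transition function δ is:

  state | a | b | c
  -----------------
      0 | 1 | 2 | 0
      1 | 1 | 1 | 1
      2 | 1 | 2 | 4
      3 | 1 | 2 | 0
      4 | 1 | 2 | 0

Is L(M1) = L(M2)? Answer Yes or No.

Yes

Converting the expression M1 to a DFA (subset construction, then merging equivalent states) gives the minimal DFA with states {r0, r1}, start state r0, accepting states {r0} and transitions r0: a→r1, b→r0, c→r0; r1: a→r1, b→r1, c→r1.
Exploring the product automaton M1 × M2 from the start pair (r0, 3), following both machines on each input symbol, reaches 5 state pairs: (r0, 3), (r1, 1), (r0, 2), (r0, 0), (r0, 4).
M1 accepts in {r0} and M2 accepts in {0, 2, 3, 4}. In every reachable pair the two components are either both accepting — (r0, 3), (r0, 2), (r0, 0), (r0, 4) — or both non-accepting, so no string is accepted by exactly one of the machines: L(M1) \ L(M2) and L(M2) \ L(M1) are both empty.
Hence every string is accepted by M1 iff it is accepted by M2, and the two languages coincide.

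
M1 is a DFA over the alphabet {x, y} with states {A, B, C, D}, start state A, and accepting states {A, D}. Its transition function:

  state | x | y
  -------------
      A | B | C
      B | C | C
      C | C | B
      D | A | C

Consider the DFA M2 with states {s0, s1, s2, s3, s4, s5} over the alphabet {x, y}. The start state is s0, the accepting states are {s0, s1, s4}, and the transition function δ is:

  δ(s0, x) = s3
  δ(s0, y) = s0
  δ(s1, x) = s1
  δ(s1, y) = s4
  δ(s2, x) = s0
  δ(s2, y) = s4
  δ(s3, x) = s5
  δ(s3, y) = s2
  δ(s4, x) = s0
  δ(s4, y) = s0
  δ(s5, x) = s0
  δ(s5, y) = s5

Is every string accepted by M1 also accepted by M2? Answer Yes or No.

Yes

Exploring the product automaton M1 × M2 from the start pair (A, s0), following both machines on each input symbol, reaches 11 state pairs: (A, s0), (B, s3), (C, s0), (C, s5), (C, s2), (C, s3), (B, s0), (B, s5), (B, s4), (B, s2), (C, s4).
M1 accepts in {A, D} and M2 accepts in {s0, s1, s4}. The reachable pairs whose M1-component is accepting are (A, s0); in each of them the M2-component is accepting too, so the product for L(M1) \ L(M2) (M1-component accepting, M2-component rejecting) has no reachable accepting pair and the difference is empty.
Hence every string in L(M1) is also in L(M2).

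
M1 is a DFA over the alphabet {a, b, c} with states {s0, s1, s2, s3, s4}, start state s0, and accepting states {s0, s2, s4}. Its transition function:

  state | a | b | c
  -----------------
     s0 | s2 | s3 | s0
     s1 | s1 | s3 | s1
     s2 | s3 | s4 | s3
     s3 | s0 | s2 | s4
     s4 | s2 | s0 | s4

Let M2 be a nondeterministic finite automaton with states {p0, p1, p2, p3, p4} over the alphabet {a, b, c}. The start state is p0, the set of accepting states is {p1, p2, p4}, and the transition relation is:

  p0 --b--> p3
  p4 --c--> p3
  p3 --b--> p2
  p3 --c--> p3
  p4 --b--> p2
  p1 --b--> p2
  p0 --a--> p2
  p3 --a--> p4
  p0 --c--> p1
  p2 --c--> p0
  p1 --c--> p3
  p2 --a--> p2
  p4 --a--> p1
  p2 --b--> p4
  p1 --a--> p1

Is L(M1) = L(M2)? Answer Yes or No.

No

The empty string ε is accepted by M1 but rejected by M2.
So L(M1) ≠ L(M2).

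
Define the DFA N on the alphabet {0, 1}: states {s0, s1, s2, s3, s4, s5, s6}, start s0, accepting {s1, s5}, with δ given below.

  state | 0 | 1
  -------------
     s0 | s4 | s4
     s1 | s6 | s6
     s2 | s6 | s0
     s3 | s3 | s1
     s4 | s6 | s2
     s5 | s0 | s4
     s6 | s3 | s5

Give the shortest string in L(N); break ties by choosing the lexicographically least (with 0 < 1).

A breadth-first search from s0 reaches an accepting state first via the path s0 → s4 → s6 → s5 on input 001.
No string of length < 3 is accepted (BFS exhausts all shorter strings without reaching an accepting state), and 001 is the lexicographically least accepting string of length 3.

001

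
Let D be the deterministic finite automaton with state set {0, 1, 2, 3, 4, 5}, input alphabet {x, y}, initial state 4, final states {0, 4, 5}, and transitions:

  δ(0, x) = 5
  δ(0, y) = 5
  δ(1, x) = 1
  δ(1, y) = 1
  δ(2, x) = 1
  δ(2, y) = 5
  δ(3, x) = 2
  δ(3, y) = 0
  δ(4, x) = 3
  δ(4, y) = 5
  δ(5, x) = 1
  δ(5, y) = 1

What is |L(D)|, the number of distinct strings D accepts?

The useful subgraph on states {0, 2, 3, 4, 5} is acyclic, so L(D) is finite; the longest accepting path visits 4 useful states, giving maximum string length 3.
Counting accepting paths from 4 by length: 1 of length 0, 1 of length 1, 1 of length 2, 3 of length 3. Total 6.

6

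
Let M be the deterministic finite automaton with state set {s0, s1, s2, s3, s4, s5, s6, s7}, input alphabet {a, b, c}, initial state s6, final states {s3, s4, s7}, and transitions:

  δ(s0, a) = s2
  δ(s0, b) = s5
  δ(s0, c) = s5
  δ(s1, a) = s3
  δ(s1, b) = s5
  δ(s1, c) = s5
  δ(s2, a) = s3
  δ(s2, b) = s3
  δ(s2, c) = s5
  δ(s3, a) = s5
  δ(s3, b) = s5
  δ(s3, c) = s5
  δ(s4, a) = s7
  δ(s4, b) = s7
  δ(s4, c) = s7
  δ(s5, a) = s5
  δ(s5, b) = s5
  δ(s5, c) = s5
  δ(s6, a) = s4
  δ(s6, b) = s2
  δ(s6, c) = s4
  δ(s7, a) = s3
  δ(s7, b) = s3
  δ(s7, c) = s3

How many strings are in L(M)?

28

The useful subgraph on states {s2, s3, s4, s6, s7} is acyclic, so L(M) is finite; the longest accepting path visits 4 useful states, giving maximum string length 3.
Counting accepting paths from s6 by length: 2 of length 1, 8 of length 2, 18 of length 3. Total 28.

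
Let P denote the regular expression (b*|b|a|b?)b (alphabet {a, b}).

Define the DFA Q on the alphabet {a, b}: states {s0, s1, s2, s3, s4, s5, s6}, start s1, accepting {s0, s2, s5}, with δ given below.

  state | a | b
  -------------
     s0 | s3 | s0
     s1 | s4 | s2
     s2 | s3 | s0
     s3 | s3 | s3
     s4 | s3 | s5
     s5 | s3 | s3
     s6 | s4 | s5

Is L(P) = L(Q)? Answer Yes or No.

Converting the expression P to a DFA (subset construction, then merging equivalent states) gives the minimal DFA with states {p0, p1, p2, p3, p4}, start state p0, accepting states {p2, p4} and transitions p0: a→p1, b→p2; p1: a→p3, b→p4; p2: a→p3, b→p2; p3: a→p3, b→p3; p4: a→p3, b→p3.
Exploring the product automaton P × Q from the start pair (p0, s1), following both machines on each input symbol, reaches 6 state pairs: (p0, s1), (p1, s4), (p2, s2), (p3, s3), (p4, s5), (p2, s0).
P accepts in {p2, p4} and Q accepts in {s0, s2, s5}. In every reachable pair the two components are either both accepting — (p2, s2), (p4, s5), (p2, s0) — or both non-accepting, so no string is accepted by exactly one of the machines: L(P) \ L(Q) and L(Q) \ L(P) are both empty.
Hence every string is accepted by P iff it is accepted by Q, and the two languages coincide.

Yes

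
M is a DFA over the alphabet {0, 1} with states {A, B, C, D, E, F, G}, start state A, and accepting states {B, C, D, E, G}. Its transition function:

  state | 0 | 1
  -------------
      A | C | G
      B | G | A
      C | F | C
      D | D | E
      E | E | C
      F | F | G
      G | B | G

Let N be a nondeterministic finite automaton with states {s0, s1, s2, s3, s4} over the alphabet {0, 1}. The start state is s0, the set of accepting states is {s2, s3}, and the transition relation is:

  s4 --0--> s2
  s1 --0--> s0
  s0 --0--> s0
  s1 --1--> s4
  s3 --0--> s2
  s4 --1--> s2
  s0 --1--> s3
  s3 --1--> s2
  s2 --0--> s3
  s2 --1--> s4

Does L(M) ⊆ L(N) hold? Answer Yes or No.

The string 0 is in L(M) but not in L(N).
So L(M) ⊄ L(N).

No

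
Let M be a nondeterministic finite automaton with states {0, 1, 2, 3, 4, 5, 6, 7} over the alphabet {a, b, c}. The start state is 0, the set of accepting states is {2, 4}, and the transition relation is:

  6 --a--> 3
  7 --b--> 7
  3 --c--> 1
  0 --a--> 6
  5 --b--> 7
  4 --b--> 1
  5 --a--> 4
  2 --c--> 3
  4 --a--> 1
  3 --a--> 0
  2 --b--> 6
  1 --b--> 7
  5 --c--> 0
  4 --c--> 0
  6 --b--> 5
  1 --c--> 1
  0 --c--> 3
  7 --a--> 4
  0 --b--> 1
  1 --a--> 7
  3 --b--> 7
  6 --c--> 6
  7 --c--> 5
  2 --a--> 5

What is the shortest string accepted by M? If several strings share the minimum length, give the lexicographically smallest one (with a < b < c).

aba

A breadth-first search from 0 reaches an accepting state first via the path 0 → 6 → 5 → 4 on input aba.
No string of length < 3 is accepted (BFS exhausts all shorter strings without reaching an accepting state), and aba is the lexicographically least accepting string of length 3.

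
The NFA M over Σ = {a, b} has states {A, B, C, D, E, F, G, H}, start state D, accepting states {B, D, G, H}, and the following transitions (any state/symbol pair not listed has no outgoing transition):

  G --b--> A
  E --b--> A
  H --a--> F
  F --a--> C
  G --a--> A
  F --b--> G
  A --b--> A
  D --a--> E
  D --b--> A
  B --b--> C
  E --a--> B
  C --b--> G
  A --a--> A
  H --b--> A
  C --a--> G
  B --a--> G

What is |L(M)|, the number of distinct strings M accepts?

The useful subgraph on states {B, C, D, E, G} is acyclic, so L(M) is finite; the longest accepting path visits 5 useful states, giving maximum string length 4.
Counting accepting paths from D by length: 1 of length 0, 1 of length 2, 1 of length 3, 2 of length 4. Total 5.

5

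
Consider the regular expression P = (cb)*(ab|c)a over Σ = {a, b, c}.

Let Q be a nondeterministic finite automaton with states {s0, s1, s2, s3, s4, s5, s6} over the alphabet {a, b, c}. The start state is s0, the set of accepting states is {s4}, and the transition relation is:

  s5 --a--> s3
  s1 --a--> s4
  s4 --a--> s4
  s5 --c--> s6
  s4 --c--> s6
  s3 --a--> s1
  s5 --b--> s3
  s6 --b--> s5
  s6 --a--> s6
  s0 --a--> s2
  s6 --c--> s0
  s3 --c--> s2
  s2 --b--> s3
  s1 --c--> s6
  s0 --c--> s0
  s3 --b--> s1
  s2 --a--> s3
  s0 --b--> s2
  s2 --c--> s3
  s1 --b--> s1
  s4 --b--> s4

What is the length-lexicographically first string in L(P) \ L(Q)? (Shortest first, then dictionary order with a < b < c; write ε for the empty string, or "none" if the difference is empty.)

The string ca is accepted by P but not by Q.
No shorter string lies in the difference, and ca is the lexicographically first length-2 string in L(P) \ L(Q).

ca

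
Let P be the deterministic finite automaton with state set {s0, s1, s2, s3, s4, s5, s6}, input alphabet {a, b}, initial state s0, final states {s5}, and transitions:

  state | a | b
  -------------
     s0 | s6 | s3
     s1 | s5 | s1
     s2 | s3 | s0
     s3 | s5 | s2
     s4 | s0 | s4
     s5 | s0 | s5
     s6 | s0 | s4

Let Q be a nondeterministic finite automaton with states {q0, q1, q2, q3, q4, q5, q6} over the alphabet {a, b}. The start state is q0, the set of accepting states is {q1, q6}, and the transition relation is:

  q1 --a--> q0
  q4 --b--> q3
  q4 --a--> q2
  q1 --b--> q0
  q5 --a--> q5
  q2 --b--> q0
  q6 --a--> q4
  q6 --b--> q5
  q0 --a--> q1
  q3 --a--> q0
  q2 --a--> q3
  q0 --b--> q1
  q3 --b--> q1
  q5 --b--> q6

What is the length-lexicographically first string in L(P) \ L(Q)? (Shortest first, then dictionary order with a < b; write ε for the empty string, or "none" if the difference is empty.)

The string ba is accepted by P but not by Q.
No shorter string lies in the difference, and ba is the lexicographically first length-2 string in L(P) \ L(Q).

ba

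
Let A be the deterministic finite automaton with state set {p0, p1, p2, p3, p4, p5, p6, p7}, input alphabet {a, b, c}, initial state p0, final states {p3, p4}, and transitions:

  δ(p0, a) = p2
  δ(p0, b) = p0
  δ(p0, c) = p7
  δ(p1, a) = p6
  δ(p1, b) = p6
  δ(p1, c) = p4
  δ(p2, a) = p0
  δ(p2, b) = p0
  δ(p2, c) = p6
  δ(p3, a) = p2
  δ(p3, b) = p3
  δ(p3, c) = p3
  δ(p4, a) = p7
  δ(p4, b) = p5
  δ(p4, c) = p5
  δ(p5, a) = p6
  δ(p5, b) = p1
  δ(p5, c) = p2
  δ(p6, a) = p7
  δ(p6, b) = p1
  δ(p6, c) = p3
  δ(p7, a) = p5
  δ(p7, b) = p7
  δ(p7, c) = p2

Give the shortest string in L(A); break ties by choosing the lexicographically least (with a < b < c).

A breadth-first search from p0 reaches an accepting state first via the path p0 → p2 → p6 → p3 on input acc.
No string of length < 3 is accepted (BFS exhausts all shorter strings without reaching an accepting state), and acc is the lexicographically least accepting string of length 3.

acc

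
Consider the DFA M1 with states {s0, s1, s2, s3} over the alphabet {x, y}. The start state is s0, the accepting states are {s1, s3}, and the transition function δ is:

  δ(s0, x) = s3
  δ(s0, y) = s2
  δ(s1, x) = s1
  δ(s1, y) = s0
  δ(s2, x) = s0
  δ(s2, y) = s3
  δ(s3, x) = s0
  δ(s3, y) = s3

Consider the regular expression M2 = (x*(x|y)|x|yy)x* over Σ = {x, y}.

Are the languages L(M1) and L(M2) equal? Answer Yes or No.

No

The string xyy is accepted by M1 but rejected by M2.
So L(M1) ≠ L(M2).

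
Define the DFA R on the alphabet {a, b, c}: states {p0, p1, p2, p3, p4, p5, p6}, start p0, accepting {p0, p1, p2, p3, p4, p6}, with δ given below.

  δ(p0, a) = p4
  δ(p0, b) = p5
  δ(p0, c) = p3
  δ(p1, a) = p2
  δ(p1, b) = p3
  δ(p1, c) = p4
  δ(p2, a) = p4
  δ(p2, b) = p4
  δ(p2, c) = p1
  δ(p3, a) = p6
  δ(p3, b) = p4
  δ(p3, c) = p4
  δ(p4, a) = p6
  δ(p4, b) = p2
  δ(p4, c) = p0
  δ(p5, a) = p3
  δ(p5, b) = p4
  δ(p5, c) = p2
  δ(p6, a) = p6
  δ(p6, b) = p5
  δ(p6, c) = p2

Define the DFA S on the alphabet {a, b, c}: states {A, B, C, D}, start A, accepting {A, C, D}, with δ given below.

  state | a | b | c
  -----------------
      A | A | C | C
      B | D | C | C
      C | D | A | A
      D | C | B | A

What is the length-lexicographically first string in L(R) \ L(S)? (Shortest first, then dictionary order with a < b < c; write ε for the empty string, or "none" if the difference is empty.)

bab

The string bab is accepted by R but not by S.
No shorter string lies in the difference, and bab is the lexicographically first length-3 string in L(R) \ L(S).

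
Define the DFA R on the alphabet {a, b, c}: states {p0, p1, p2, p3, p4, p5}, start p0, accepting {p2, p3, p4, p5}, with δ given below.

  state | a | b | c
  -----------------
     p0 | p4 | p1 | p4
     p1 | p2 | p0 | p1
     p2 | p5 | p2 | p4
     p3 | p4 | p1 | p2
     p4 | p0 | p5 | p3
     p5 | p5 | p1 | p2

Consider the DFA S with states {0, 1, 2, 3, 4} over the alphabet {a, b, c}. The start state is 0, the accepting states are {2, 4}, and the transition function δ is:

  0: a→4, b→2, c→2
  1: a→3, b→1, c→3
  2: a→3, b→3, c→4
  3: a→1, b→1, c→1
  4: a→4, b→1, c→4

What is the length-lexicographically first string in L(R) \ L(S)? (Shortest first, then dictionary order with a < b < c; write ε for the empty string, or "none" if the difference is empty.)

ab

The string ab is accepted by R but not by S.
No shorter string lies in the difference, and ab is the lexicographically first length-2 string in L(R) \ L(S).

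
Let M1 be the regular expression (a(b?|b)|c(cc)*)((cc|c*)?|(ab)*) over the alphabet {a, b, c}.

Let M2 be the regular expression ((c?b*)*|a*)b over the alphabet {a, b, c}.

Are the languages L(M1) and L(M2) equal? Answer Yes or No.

The string a is accepted by M1 but rejected by M2.
So L(M1) ≠ L(M2).

No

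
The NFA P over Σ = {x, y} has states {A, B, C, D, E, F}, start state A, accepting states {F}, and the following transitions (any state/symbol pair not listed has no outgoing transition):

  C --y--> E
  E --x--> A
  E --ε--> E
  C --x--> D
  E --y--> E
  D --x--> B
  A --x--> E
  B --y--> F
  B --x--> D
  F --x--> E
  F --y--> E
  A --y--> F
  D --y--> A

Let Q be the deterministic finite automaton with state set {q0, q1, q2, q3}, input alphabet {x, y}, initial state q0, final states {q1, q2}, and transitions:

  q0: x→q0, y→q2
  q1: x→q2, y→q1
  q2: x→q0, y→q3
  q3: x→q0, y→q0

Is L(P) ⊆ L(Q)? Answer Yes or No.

Yes

Exploring the product automaton P × Q from the start pair (A, q0), following both machines on each input symbol, reaches 5 state pairs: (A, q0), (E, q0), (F, q2), (E, q2), (E, q3).
P accepts in {F} and Q accepts in {q1, q2}. The reachable pairs whose P-component is accepting are (F, q2); in each of them the Q-component is accepting too, so the product for L(P) \ L(Q) (P-component accepting, Q-component rejecting) has no reachable accepting pair and the difference is empty.
Hence every string in L(P) is also in L(Q).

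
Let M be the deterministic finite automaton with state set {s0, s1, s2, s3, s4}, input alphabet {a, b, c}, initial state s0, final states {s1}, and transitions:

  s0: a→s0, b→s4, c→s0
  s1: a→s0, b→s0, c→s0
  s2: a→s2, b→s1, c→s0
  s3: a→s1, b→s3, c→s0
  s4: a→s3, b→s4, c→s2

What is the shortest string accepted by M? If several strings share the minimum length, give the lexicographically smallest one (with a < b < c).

A breadth-first search from s0 reaches an accepting state first via the path s0 → s4 → s3 → s1 on input baa.
No string of length < 3 is accepted (BFS exhausts all shorter strings without reaching an accepting state), and baa is the lexicographically least accepting string of length 3.

baa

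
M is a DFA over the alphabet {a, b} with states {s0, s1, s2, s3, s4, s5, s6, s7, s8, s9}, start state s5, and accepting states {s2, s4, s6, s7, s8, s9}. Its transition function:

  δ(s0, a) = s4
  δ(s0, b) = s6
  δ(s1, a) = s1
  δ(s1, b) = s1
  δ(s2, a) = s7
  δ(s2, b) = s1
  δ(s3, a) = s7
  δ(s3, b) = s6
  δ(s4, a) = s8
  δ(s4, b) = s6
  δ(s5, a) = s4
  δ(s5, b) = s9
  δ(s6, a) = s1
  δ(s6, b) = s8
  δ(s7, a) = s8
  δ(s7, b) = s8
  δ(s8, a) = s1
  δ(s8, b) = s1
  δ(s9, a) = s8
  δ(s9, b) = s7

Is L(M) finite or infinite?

The useful states (reachable from s5 and able to reach an accepting state) are {s4, s5, s6, s7, s8, s9}.
Restricted to these states the transition graph has no cycle, so every accepting path has bounded length and L is finite.

finite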